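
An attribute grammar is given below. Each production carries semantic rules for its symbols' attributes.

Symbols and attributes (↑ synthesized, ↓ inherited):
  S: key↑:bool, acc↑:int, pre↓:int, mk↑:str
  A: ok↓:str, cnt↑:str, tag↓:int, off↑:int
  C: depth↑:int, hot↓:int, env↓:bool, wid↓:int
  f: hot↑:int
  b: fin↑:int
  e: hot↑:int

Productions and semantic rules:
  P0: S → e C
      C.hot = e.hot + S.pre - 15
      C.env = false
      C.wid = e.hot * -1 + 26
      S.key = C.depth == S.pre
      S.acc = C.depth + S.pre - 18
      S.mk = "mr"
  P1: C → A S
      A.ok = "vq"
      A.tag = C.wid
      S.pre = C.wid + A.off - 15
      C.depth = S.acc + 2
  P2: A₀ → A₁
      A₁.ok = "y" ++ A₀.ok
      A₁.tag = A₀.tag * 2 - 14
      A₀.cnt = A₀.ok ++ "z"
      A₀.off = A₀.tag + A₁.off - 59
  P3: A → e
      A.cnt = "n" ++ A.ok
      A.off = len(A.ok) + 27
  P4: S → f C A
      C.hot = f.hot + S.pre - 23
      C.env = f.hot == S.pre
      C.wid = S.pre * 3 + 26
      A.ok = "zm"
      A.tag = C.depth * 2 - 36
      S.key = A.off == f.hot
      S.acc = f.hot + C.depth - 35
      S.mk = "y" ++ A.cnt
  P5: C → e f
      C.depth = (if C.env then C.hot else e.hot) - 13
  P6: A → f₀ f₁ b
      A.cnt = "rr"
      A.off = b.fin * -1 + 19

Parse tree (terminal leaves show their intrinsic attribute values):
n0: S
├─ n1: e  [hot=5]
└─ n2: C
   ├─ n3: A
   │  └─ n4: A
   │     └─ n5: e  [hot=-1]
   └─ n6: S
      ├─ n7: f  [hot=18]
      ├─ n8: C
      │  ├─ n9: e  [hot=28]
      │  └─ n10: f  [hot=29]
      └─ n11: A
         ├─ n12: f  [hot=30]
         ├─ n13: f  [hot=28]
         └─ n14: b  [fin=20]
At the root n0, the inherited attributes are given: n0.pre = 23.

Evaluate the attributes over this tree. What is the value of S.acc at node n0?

5

1. n0.pre = 23  [given at root]
2. n1.hot = 5  [terminal]
3. n2.hot = 13  [e.hot + S.pre - 15]
4. n2.env = false  [false]
5. n2.wid = 21  [e.hot * -1 + 26]
6. n3.ok = "vq"  ["vq"]
7. n3.tag = 21  [C.wid]
8. n4.ok = "yvq"  ["y" ++ A₀.ok]
9. n4.tag = 28  [A₀.tag * 2 - 14]
10. n5.hot = -1  [terminal]
11. n4.cnt = "nyvq"  ["n" ++ A.ok]
12. n4.off = 30  [len(A.ok) + 27]
13. n3.cnt = "vqz"  [A₀.ok ++ "z"]
14. n3.off = -8  [A₀.tag + A₁.off - 59]
15. n6.pre = -2  [C.wid + A.off - 15]
16. n7.hot = 18  [terminal]
17. n8.hot = -7  [f.hot + S.pre - 23]
18. n8.env = false  [f.hot == S.pre]
19. n8.wid = 20  [S.pre * 3 + 26]
20. n9.hot = 28  [terminal]
21. n10.hot = 29  [terminal]
22. n8.depth = 15  [(if C.env then C.hot else e.hot) - 13]
23. n11.ok = "zm"  ["zm"]
24. n11.tag = -6  [C.depth * 2 - 36]
25. n12.hot = 30  [terminal]
26. n13.hot = 28  [terminal]
27. n14.fin = 20  [terminal]
28. n11.cnt = "rr"  ["rr"]
29. n11.off = -1  [b.fin * -1 + 19]
30. n6.key = false  [A.off == f.hot]
31. n6.acc = -2  [f.hot + C.depth - 35]
32. n6.mk = "yrr"  ["y" ++ A.cnt]
33. n2.depth = 0  [S.acc + 2]
34. n0.key = false  [C.depth == S.pre]
35. n0.acc = 5  [C.depth + S.pre - 18]
36. n0.mk = "mr"  ["mr"]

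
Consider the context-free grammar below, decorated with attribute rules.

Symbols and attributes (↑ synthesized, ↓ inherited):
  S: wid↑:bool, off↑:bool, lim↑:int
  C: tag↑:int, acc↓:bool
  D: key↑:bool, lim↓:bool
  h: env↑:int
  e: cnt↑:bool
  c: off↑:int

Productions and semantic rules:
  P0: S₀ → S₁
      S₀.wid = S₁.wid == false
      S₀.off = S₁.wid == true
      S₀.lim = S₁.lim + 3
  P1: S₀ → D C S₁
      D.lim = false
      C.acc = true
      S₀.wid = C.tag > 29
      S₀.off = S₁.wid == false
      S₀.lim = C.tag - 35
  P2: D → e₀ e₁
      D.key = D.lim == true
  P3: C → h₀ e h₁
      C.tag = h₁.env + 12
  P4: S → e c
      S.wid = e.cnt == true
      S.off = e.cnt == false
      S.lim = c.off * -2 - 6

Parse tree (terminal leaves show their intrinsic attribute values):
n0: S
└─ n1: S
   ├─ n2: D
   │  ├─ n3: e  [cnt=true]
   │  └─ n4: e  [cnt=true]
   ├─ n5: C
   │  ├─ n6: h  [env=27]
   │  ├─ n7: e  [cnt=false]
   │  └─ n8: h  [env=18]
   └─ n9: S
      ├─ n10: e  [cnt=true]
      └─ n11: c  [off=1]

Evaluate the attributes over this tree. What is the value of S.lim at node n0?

1. n2.lim = false  [false]
2. n3.cnt = true  [terminal]
3. n4.cnt = true  [terminal]
4. n2.key = false  [D.lim == true]
5. n5.acc = true  [true]
6. n6.env = 27  [terminal]
7. n7.cnt = false  [terminal]
8. n8.env = 18  [terminal]
9. n5.tag = 30  [h₁.env + 12]
10. n10.cnt = true  [terminal]
11. n11.off = 1  [terminal]
12. n9.wid = true  [e.cnt == true]
13. n9.off = false  [e.cnt == false]
14. n9.lim = -8  [c.off * -2 - 6]
15. n1.wid = true  [C.tag > 29]
16. n1.off = false  [S₁.wid == false]
17. n1.lim = -5  [C.tag - 35]
18. n0.wid = false  [S₁.wid == false]
19. n0.off = true  [S₁.wid == true]
20. n0.lim = -2  [S₁.lim + 3]

-2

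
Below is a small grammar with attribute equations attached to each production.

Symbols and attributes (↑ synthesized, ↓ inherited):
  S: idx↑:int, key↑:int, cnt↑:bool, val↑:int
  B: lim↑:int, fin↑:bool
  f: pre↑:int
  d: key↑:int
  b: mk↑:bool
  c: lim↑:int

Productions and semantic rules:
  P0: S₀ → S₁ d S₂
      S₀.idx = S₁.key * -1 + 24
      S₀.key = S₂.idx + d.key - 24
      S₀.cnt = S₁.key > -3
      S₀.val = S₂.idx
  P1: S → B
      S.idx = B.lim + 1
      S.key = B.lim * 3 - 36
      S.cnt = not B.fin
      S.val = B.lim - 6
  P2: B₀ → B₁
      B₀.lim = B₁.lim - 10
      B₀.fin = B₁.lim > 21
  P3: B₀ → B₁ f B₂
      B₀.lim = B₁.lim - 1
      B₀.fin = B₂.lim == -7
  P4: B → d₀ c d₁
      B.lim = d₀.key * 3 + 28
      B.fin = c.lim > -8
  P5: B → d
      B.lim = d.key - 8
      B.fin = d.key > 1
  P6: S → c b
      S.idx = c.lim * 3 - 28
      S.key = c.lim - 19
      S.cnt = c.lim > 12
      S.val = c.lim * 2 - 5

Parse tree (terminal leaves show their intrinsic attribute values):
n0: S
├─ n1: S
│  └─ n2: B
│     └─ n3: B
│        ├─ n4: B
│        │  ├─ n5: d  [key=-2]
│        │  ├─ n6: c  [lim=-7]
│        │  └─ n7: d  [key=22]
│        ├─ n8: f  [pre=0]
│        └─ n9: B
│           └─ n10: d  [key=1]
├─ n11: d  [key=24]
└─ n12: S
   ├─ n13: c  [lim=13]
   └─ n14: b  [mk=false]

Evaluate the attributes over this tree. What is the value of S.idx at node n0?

27

1. n5.key = -2  [terminal]
2. n6.lim = -7  [terminal]
3. n7.key = 22  [terminal]
4. n4.lim = 22  [d₀.key * 3 + 28]
5. n4.fin = true  [c.lim > -8]
6. n8.pre = 0  [terminal]
7. n10.key = 1  [terminal]
8. n9.lim = -7  [d.key - 8]
9. n9.fin = false  [d.key > 1]
10. n3.lim = 21  [B₁.lim - 1]
11. n3.fin = true  [B₂.lim == -7]
12. n2.lim = 11  [B₁.lim - 10]
13. n2.fin = false  [B₁.lim > 21]
14. n1.idx = 12  [B.lim + 1]
15. n1.key = -3  [B.lim * 3 - 36]
16. n1.cnt = true  [not B.fin]
17. n1.val = 5  [B.lim - 6]
18. n11.key = 24  [terminal]
19. n13.lim = 13  [terminal]
20. n14.mk = false  [terminal]
21. n12.idx = 11  [c.lim * 3 - 28]
22. n12.key = -6  [c.lim - 19]
23. n12.cnt = true  [c.lim > 12]
24. n12.val = 21  [c.lim * 2 - 5]
25. n0.idx = 27  [S₁.key * -1 + 24]
26. n0.key = 11  [S₂.idx + d.key - 24]
27. n0.cnt = false  [S₁.key > -3]
28. n0.val = 11  [S₂.idx]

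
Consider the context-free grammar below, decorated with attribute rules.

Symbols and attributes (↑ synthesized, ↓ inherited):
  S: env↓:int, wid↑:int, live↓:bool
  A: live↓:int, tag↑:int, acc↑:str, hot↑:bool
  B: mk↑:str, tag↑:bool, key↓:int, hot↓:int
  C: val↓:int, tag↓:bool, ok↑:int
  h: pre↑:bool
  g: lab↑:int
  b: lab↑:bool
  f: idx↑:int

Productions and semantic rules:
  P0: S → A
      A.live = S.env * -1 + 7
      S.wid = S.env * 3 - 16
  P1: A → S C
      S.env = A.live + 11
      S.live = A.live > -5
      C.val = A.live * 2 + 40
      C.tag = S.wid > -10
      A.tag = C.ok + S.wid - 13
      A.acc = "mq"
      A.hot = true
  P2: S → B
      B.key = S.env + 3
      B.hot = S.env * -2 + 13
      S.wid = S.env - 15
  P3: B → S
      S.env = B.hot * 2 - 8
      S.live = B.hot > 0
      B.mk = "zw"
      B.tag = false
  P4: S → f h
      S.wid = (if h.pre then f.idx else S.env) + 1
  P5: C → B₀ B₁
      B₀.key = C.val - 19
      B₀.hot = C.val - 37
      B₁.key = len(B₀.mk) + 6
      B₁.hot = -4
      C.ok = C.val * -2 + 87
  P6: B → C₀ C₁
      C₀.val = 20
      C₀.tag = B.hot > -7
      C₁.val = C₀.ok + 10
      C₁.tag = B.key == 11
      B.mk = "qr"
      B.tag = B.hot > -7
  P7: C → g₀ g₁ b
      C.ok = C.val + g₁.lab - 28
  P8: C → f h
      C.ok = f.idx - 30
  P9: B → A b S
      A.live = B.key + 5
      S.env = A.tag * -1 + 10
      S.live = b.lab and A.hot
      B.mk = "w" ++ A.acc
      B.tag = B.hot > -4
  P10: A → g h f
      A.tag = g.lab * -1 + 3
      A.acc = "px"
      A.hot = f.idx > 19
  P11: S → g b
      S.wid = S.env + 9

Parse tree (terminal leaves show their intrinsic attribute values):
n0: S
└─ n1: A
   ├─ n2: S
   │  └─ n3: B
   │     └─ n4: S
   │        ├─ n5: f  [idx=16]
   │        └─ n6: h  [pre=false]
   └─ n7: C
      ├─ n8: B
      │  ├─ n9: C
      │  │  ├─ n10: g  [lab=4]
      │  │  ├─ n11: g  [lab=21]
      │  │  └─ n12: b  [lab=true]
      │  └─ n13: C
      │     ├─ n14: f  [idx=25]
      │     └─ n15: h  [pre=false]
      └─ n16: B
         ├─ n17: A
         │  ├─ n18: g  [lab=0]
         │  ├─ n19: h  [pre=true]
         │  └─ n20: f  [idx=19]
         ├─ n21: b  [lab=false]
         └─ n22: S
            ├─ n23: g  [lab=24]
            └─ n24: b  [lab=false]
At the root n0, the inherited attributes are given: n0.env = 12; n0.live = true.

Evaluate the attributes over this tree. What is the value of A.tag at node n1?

5

1. n0.env = 12  [given at root]
2. n0.live = true  [given at root]
3. n1.live = -5  [S.env * -1 + 7]
4. n2.env = 6  [A.live + 11]
5. n2.live = false  [A.live > -5]
6. n3.key = 9  [S.env + 3]
7. n3.hot = 1  [S.env * -2 + 13]
8. n4.env = -6  [B.hot * 2 - 8]
9. n4.live = true  [B.hot > 0]
10. n5.idx = 16  [terminal]
11. n6.pre = false  [terminal]
12. n4.wid = -5  [(if h.pre then f.idx else S.env) + 1]
13. n3.mk = "zw"  ["zw"]
14. n3.tag = false  [false]
15. n2.wid = -9  [S.env - 15]
16. n7.val = 30  [A.live * 2 + 40]
17. n7.tag = true  [S.wid > -10]
18. n8.key = 11  [C.val - 19]
19. n8.hot = -7  [C.val - 37]
20. n9.val = 20  [20]
21. n9.tag = false  [B.hot > -7]
22. n10.lab = 4  [terminal]
23. n11.lab = 21  [terminal]
24. n12.lab = true  [terminal]
25. n9.ok = 13  [C.val + g₁.lab - 28]
26. n13.val = 23  [C₀.ok + 10]
27. n13.tag = true  [B.key == 11]
28. n14.idx = 25  [terminal]
29. n15.pre = false  [terminal]
30. n13.ok = -5  [f.idx - 30]
31. n8.mk = "qr"  ["qr"]
32. n8.tag = false  [B.hot > -7]
33. n16.key = 8  [len(B₀.mk) + 6]
34. n16.hot = -4  [-4]
35. n17.live = 13  [B.key + 5]
36. n18.lab = 0  [terminal]
37. n19.pre = true  [terminal]
38. n20.idx = 19  [terminal]
39. n17.tag = 3  [g.lab * -1 + 3]
40. n17.acc = "px"  ["px"]
41. n17.hot = false  [f.idx > 19]
42. n21.lab = false  [terminal]
43. n22.env = 7  [A.tag * -1 + 10]
44. n22.live = false  [b.lab and A.hot]
45. n23.lab = 24  [terminal]
46. n24.lab = false  [terminal]
47. n22.wid = 16  [S.env + 9]
48. n16.mk = "wpx"  ["w" ++ A.acc]
49. n16.tag = false  [B.hot > -4]
50. n7.ok = 27  [C.val * -2 + 87]
51. n1.tag = 5  [C.ok + S.wid - 13]
52. n1.acc = "mq"  ["mq"]
53. n1.hot = true  [true]
54. n0.wid = 20  [S.env * 3 - 16]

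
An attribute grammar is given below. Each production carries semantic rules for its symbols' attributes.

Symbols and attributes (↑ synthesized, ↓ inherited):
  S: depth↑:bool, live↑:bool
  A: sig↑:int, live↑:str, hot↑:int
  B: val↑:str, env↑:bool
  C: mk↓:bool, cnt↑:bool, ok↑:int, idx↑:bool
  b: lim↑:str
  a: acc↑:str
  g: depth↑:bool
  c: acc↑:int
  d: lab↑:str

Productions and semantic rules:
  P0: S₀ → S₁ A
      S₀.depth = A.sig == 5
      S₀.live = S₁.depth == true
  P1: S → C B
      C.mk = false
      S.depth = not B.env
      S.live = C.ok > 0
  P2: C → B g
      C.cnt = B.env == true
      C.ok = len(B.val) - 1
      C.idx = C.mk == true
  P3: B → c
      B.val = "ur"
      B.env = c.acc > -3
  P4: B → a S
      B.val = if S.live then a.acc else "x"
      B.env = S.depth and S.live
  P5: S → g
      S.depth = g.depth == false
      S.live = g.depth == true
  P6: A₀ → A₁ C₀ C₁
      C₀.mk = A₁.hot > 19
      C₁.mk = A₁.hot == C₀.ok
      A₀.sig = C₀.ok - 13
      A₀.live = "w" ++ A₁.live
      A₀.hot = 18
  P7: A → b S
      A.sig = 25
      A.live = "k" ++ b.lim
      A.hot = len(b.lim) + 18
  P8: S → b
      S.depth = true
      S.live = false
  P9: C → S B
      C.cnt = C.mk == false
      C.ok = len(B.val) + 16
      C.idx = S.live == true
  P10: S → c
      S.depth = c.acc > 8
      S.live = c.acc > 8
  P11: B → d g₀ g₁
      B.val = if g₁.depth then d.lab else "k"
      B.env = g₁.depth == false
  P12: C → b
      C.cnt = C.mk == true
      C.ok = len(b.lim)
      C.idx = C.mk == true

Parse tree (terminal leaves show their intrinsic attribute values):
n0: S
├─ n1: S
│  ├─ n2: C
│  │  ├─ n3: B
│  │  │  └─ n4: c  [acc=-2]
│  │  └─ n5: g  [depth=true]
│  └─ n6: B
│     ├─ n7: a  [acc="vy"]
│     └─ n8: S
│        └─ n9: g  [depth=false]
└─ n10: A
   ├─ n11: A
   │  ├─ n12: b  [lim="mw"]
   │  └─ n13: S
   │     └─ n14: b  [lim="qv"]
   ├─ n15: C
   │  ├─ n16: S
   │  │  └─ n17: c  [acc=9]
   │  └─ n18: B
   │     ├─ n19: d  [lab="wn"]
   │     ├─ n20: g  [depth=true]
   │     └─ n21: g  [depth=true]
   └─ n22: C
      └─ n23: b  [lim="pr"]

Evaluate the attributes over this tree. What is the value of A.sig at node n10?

5

1. n2.mk = false  [false]
2. n4.acc = -2  [terminal]
3. n3.val = "ur"  ["ur"]
4. n3.env = true  [c.acc > -3]
5. n5.depth = true  [terminal]
6. n2.cnt = true  [B.env == true]
7. n2.ok = 1  [len(B.val) - 1]
8. n2.idx = false  [C.mk == true]
9. n7.acc = "vy"  [terminal]
10. n9.depth = false  [terminal]
11. n8.depth = true  [g.depth == false]
12. n8.live = false  [g.depth == true]
13. n6.val = "x"  [if S.live then a.acc else "x"]
14. n6.env = false  [S.depth and S.live]
15. n1.depth = true  [not B.env]
16. n1.live = true  [C.ok > 0]
17. n12.lim = "mw"  [terminal]
18. n14.lim = "qv"  [terminal]
19. n13.depth = true  [true]
20. n13.live = false  [false]
21. n11.sig = 25  [25]
22. n11.live = "kmw"  ["k" ++ b.lim]
23. n11.hot = 20  [len(b.lim) + 18]
24. n15.mk = true  [A₁.hot > 19]
25. n17.acc = 9  [terminal]
26. n16.depth = true  [c.acc > 8]
27. n16.live = true  [c.acc > 8]
28. n19.lab = "wn"  [terminal]
29. n20.depth = true  [terminal]
30. n21.depth = true  [terminal]
31. n18.val = "wn"  [if g₁.depth then d.lab else "k"]
32. n18.env = false  [g₁.depth == false]
33. n15.cnt = false  [C.mk == false]
34. n15.ok = 18  [len(B.val) + 16]
35. n15.idx = true  [S.live == true]
36. n22.mk = false  [A₁.hot == C₀.ok]
37. n23.lim = "pr"  [terminal]
38. n22.cnt = false  [C.mk == true]
39. n22.ok = 2  [len(b.lim)]
40. n22.idx = false  [C.mk == true]
41. n10.sig = 5  [C₀.ok - 13]
42. n10.live = "wkmw"  ["w" ++ A₁.live]
43. n10.hot = 18  [18]
44. n0.depth = true  [A.sig == 5]
45. n0.live = true  [S₁.depth == true]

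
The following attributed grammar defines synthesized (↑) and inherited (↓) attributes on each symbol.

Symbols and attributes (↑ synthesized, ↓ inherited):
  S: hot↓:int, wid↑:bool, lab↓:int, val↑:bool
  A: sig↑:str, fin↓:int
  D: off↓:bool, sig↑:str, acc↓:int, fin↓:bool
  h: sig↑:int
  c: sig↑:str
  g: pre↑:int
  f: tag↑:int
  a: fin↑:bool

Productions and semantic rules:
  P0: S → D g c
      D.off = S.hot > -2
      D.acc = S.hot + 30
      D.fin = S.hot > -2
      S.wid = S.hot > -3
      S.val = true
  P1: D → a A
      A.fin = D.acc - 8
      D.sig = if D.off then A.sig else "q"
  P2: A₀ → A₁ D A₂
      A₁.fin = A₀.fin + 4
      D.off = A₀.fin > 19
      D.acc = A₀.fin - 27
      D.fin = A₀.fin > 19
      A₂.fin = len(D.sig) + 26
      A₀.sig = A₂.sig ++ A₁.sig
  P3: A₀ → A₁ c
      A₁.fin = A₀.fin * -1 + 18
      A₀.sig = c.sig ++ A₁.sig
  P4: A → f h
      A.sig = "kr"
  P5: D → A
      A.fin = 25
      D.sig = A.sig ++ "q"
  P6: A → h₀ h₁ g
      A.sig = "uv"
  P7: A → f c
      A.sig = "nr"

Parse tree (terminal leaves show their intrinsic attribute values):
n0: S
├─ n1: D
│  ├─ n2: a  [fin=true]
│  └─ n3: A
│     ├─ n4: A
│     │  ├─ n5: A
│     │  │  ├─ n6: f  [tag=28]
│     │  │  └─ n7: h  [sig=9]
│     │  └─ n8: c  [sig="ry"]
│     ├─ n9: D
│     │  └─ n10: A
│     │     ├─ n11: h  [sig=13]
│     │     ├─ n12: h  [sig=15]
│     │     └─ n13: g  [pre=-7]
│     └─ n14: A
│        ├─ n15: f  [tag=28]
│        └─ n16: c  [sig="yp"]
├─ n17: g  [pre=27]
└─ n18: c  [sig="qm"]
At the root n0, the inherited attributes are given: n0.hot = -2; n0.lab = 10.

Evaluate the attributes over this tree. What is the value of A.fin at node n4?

24

1. n0.hot = -2  [given at root]
2. n0.lab = 10  [given at root]
3. n1.off = false  [S.hot > -2]
4. n1.acc = 28  [S.hot + 30]
5. n1.fin = false  [S.hot > -2]
6. n2.fin = true  [terminal]
7. n3.fin = 20  [D.acc - 8]
8. n4.fin = 24  [A₀.fin + 4]
9. n5.fin = -6  [A₀.fin * -1 + 18]
10. n6.tag = 28  [terminal]
11. n7.sig = 9  [terminal]
12. n5.sig = "kr"  ["kr"]
13. n8.sig = "ry"  [terminal]
14. n4.sig = "rykr"  [c.sig ++ A₁.sig]
15. n9.off = true  [A₀.fin > 19]
16. n9.acc = -7  [A₀.fin - 27]
17. n9.fin = true  [A₀.fin > 19]
18. n10.fin = 25  [25]
19. n11.sig = 13  [terminal]
20. n12.sig = 15  [terminal]
21. n13.pre = -7  [terminal]
22. n10.sig = "uv"  ["uv"]
23. n9.sig = "uvq"  [A.sig ++ "q"]
24. n14.fin = 29  [len(D.sig) + 26]
25. n15.tag = 28  [terminal]
26. n16.sig = "yp"  [terminal]
27. n14.sig = "nr"  ["nr"]
28. n3.sig = "nrrykr"  [A₂.sig ++ A₁.sig]
29. n1.sig = "q"  [if D.off then A.sig else "q"]
30. n17.pre = 27  [terminal]
31. n18.sig = "qm"  [terminal]
32. n0.wid = true  [S.hot > -3]
33. n0.val = true  [true]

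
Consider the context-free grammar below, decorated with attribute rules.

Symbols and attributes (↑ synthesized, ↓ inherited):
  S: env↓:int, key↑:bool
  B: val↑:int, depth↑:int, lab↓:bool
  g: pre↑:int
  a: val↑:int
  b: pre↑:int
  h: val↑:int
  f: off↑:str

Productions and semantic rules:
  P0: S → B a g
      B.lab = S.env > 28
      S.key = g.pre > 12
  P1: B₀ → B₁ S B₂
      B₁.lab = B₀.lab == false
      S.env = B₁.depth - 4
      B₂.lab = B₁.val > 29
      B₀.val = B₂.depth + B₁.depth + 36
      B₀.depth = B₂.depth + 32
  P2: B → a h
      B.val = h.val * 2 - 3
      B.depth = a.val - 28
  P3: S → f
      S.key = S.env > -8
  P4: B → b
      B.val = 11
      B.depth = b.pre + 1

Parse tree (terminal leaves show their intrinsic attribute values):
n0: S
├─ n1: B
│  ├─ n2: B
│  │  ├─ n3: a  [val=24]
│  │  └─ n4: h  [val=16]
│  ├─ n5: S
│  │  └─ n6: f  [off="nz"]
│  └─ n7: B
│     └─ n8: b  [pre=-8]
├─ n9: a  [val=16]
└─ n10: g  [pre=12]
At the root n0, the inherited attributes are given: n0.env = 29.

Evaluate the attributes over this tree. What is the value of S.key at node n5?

false

1. n0.env = 29  [given at root]
2. n1.lab = true  [S.env > 28]
3. n2.lab = false  [B₀.lab == false]
4. n3.val = 24  [terminal]
5. n4.val = 16  [terminal]
6. n2.val = 29  [h.val * 2 - 3]
7. n2.depth = -4  [a.val - 28]
8. n5.env = -8  [B₁.depth - 4]
9. n6.off = "nz"  [terminal]
10. n5.key = false  [S.env > -8]
11. n7.lab = false  [B₁.val > 29]
12. n8.pre = -8  [terminal]
13. n7.val = 11  [11]
14. n7.depth = -7  [b.pre + 1]
15. n1.val = 25  [B₂.depth + B₁.depth + 36]
16. n1.depth = 25  [B₂.depth + 32]
17. n9.val = 16  [terminal]
18. n10.pre = 12  [terminal]
19. n0.key = false  [g.pre > 12]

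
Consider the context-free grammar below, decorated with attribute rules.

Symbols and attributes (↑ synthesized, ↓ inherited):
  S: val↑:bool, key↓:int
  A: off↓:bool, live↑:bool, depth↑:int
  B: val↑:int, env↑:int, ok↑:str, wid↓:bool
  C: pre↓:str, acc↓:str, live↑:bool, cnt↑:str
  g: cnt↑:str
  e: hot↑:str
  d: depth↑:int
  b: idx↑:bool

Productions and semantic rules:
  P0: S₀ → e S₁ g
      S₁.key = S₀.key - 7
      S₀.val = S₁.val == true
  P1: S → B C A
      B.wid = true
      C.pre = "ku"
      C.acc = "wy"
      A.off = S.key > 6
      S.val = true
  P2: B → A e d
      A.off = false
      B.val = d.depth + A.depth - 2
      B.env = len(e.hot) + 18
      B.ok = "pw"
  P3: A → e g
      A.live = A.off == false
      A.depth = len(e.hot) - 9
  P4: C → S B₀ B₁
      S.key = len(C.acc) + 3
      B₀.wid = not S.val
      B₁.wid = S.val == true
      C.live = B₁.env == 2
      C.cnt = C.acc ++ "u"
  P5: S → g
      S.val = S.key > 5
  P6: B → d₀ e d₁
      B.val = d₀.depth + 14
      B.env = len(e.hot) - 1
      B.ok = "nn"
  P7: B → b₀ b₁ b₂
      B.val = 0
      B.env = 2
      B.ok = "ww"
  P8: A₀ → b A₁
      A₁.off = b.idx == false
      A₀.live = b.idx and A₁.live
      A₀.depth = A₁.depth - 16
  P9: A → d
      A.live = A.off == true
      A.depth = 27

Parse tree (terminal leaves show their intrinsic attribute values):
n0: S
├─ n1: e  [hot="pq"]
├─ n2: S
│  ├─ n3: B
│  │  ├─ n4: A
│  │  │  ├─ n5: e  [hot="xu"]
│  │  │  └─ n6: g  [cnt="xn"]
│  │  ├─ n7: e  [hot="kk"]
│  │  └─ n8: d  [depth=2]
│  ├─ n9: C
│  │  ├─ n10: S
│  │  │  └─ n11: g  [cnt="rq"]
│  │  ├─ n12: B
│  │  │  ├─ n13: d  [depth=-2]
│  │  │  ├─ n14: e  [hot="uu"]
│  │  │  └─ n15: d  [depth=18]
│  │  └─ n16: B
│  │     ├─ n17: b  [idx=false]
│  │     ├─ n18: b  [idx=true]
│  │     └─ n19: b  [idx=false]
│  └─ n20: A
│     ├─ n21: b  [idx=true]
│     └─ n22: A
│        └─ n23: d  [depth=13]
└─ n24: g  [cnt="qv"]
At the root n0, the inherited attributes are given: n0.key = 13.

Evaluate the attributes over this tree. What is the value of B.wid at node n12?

1. n0.key = 13  [given at root]
2. n1.hot = "pq"  [terminal]
3. n2.key = 6  [S₀.key - 7]
4. n3.wid = true  [true]
5. n4.off = false  [false]
6. n5.hot = "xu"  [terminal]
7. n6.cnt = "xn"  [terminal]
8. n4.live = true  [A.off == false]
9. n4.depth = -7  [len(e.hot) - 9]
10. n7.hot = "kk"  [terminal]
11. n8.depth = 2  [terminal]
12. n3.val = -7  [d.depth + A.depth - 2]
13. n3.env = 20  [len(e.hot) + 18]
14. n3.ok = "pw"  ["pw"]
15. n9.pre = "ku"  ["ku"]
16. n9.acc = "wy"  ["wy"]
17. n10.key = 5  [len(C.acc) + 3]
18. n11.cnt = "rq"  [terminal]
19. n10.val = false  [S.key > 5]
20. n12.wid = true  [not S.val]
21. n13.depth = -2  [terminal]
22. n14.hot = "uu"  [terminal]
23. n15.depth = 18  [terminal]
24. n12.val = 12  [d₀.depth + 14]
25. n12.env = 1  [len(e.hot) - 1]
26. n12.ok = "nn"  ["nn"]
27. n16.wid = false  [S.val == true]
28. n17.idx = false  [terminal]
29. n18.idx = true  [terminal]
30. n19.idx = false  [terminal]
31. n16.val = 0  [0]
32. n16.env = 2  [2]
33. n16.ok = "ww"  ["ww"]
34. n9.live = true  [B₁.env == 2]
35. n9.cnt = "wyu"  [C.acc ++ "u"]
36. n20.off = false  [S.key > 6]
37. n21.idx = true  [terminal]
38. n22.off = false  [b.idx == false]
39. n23.depth = 13  [terminal]
40. n22.live = false  [A.off == true]
41. n22.depth = 27  [27]
42. n20.live = false  [b.idx and A₁.live]
43. n20.depth = 11  [A₁.depth - 16]
44. n2.val = true  [true]
45. n24.cnt = "qv"  [terminal]
46. n0.val = true  [S₁.val == true]

true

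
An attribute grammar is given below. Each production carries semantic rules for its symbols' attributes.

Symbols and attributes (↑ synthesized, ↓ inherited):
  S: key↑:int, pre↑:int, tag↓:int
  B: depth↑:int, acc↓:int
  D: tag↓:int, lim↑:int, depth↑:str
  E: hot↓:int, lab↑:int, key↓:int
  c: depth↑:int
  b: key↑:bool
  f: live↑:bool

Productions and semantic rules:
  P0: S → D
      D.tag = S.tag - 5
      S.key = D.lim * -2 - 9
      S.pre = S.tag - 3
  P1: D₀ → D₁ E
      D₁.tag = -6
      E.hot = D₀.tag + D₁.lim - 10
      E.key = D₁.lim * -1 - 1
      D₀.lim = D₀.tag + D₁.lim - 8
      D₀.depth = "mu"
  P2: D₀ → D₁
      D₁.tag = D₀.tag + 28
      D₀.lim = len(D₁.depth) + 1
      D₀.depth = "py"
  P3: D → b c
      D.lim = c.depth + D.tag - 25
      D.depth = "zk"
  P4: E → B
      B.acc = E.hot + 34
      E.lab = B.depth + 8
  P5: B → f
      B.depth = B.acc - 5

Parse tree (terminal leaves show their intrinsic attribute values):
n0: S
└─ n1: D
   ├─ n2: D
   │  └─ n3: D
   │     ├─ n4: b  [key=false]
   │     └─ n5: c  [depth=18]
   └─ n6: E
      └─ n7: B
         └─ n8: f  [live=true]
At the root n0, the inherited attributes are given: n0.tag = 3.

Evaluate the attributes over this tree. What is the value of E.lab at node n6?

28

1. n0.tag = 3  [given at root]
2. n1.tag = -2  [S.tag - 5]
3. n2.tag = -6  [-6]
4. n3.tag = 22  [D₀.tag + 28]
5. n4.key = false  [terminal]
6. n5.depth = 18  [terminal]
7. n3.lim = 15  [c.depth + D.tag - 25]
8. n3.depth = "zk"  ["zk"]
9. n2.lim = 3  [len(D₁.depth) + 1]
10. n2.depth = "py"  ["py"]
11. n6.hot = -9  [D₀.tag + D₁.lim - 10]
12. n6.key = -4  [D₁.lim * -1 - 1]
13. n7.acc = 25  [E.hot + 34]
14. n8.live = true  [terminal]
15. n7.depth = 20  [B.acc - 5]
16. n6.lab = 28  [B.depth + 8]
17. n1.lim = -7  [D₀.tag + D₁.lim - 8]
18. n1.depth = "mu"  ["mu"]
19. n0.key = 5  [D.lim * -2 - 9]
20. n0.pre = 0  [S.tag - 3]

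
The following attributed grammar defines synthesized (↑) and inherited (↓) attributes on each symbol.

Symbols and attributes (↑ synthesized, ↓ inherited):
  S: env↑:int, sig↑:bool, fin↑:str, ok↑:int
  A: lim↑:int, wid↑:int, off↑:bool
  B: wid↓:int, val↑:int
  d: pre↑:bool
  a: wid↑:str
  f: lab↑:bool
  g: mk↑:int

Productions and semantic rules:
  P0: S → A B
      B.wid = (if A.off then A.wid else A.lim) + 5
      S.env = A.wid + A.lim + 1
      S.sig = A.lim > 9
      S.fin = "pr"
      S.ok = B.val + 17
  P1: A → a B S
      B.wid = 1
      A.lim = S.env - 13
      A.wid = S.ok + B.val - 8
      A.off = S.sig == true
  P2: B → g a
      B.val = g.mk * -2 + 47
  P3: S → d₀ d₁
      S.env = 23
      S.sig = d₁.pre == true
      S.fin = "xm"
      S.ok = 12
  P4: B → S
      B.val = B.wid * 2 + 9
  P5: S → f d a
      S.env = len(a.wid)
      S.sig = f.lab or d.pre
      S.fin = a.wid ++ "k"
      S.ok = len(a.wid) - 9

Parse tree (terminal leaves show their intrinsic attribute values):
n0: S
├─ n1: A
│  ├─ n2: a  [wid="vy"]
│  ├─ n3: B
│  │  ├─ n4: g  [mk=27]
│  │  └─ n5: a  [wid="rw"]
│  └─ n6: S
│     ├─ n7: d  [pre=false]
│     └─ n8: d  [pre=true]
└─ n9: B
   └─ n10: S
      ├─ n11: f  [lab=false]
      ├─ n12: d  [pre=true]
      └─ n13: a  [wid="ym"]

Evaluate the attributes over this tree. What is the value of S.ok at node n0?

30

1. n2.wid = "vy"  [terminal]
2. n3.wid = 1  [1]
3. n4.mk = 27  [terminal]
4. n5.wid = "rw"  [terminal]
5. n3.val = -7  [g.mk * -2 + 47]
6. n7.pre = false  [terminal]
7. n8.pre = true  [terminal]
8. n6.env = 23  [23]
9. n6.sig = true  [d₁.pre == true]
10. n6.fin = "xm"  ["xm"]
11. n6.ok = 12  [12]
12. n1.lim = 10  [S.env - 13]
13. n1.wid = -3  [S.ok + B.val - 8]
14. n1.off = true  [S.sig == true]
15. n9.wid = 2  [(if A.off then A.wid else A.lim) + 5]
16. n11.lab = false  [terminal]
17. n12.pre = true  [terminal]
18. n13.wid = "ym"  [terminal]
19. n10.env = 2  [len(a.wid)]
20. n10.sig = true  [f.lab or d.pre]
21. n10.fin = "ymk"  [a.wid ++ "k"]
22. n10.ok = -7  [len(a.wid) - 9]
23. n9.val = 13  [B.wid * 2 + 9]
24. n0.env = 8  [A.wid + A.lim + 1]
25. n0.sig = true  [A.lim > 9]
26. n0.fin = "pr"  ["pr"]
27. n0.ok = 30  [B.val + 17]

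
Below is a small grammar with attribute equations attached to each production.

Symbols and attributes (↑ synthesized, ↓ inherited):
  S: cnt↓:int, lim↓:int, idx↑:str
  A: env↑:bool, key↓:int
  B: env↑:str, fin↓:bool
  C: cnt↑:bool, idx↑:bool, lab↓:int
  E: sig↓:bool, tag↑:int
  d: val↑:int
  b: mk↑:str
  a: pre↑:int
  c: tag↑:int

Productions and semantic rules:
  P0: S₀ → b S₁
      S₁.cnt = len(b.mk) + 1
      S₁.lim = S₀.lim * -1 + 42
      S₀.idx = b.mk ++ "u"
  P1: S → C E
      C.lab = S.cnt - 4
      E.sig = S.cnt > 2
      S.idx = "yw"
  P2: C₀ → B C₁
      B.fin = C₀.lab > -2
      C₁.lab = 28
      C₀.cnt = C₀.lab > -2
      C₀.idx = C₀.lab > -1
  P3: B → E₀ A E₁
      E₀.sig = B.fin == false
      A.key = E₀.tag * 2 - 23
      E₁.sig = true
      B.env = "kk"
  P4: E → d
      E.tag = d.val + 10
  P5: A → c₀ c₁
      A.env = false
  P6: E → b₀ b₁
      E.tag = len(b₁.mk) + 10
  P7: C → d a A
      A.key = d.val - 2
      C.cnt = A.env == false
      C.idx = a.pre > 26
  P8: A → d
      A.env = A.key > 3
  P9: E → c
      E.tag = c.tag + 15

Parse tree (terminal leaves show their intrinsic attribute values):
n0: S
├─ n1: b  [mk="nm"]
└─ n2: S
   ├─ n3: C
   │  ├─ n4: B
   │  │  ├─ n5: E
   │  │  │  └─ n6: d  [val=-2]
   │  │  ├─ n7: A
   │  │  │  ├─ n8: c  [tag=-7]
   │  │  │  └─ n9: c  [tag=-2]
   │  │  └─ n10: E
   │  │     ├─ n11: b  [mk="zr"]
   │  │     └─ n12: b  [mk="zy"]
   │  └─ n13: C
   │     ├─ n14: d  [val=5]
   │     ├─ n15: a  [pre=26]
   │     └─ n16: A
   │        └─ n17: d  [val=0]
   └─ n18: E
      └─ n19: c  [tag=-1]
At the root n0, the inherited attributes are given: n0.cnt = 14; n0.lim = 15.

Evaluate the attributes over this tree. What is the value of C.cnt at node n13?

1. n0.cnt = 14  [given at root]
2. n0.lim = 15  [given at root]
3. n1.mk = "nm"  [terminal]
4. n2.cnt = 3  [len(b.mk) + 1]
5. n2.lim = 27  [S₀.lim * -1 + 42]
6. n3.lab = -1  [S.cnt - 4]
7. n4.fin = true  [C₀.lab > -2]
8. n5.sig = false  [B.fin == false]
9. n6.val = -2  [terminal]
10. n5.tag = 8  [d.val + 10]
11. n7.key = -7  [E₀.tag * 2 - 23]
12. n8.tag = -7  [terminal]
13. n9.tag = -2  [terminal]
14. n7.env = false  [false]
15. n10.sig = true  [true]
16. n11.mk = "zr"  [terminal]
17. n12.mk = "zy"  [terminal]
18. n10.tag = 12  [len(b₁.mk) + 10]
19. n4.env = "kk"  ["kk"]
20. n13.lab = 28  [28]
21. n14.val = 5  [terminal]
22. n15.pre = 26  [terminal]
23. n16.key = 3  [d.val - 2]
24. n17.val = 0  [terminal]
25. n16.env = false  [A.key > 3]
26. n13.cnt = true  [A.env == false]
27. n13.idx = false  [a.pre > 26]
28. n3.cnt = true  [C₀.lab > -2]
29. n3.idx = false  [C₀.lab > -1]
30. n18.sig = true  [S.cnt > 2]
31. n19.tag = -1  [terminal]
32. n18.tag = 14  [c.tag + 15]
33. n2.idx = "yw"  ["yw"]
34. n0.idx = "nmu"  [b.mk ++ "u"]

true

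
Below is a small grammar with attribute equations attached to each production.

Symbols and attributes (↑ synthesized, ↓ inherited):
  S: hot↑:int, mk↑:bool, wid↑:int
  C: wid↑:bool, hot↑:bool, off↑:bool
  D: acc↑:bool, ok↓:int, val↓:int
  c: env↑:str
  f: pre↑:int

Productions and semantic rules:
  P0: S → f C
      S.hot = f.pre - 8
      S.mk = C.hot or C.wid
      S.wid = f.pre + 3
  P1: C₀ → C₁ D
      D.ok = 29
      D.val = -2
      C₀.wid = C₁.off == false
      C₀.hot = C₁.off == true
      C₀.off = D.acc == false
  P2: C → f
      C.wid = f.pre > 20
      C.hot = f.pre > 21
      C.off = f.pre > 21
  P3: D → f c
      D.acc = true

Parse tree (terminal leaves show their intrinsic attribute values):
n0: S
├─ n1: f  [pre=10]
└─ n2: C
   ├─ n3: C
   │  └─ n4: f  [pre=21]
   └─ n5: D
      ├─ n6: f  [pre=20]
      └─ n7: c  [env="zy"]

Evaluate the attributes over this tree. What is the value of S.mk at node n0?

1. n1.pre = 10  [terminal]
2. n4.pre = 21  [terminal]
3. n3.wid = true  [f.pre > 20]
4. n3.hot = false  [f.pre > 21]
5. n3.off = false  [f.pre > 21]
6. n5.ok = 29  [29]
7. n5.val = -2  [-2]
8. n6.pre = 20  [terminal]
9. n7.env = "zy"  [terminal]
10. n5.acc = true  [true]
11. n2.wid = true  [C₁.off == false]
12. n2.hot = false  [C₁.off == true]
13. n2.off = false  [D.acc == false]
14. n0.hot = 2  [f.pre - 8]
15. n0.mk = true  [C.hot or C.wid]
16. n0.wid = 13  [f.pre + 3]

true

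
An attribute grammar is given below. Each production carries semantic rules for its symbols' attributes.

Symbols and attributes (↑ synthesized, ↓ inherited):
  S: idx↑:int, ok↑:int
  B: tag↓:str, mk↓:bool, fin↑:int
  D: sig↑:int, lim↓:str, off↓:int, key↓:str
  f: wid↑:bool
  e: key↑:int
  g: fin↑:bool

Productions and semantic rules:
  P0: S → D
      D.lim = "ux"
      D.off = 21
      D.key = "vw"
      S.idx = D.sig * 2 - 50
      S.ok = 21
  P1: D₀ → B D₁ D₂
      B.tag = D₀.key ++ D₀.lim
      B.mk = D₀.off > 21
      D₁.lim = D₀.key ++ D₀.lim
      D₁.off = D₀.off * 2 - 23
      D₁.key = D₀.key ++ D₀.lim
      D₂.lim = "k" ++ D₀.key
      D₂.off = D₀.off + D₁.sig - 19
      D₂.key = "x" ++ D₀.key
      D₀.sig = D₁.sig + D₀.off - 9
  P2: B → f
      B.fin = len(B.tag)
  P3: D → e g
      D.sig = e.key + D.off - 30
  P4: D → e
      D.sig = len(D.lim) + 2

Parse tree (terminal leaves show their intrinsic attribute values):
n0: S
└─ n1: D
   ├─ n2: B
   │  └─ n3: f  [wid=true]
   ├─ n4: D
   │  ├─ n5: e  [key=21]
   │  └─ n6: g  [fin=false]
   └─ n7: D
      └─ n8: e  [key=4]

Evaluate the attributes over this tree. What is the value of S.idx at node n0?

-6

1. n1.lim = "ux"  ["ux"]
2. n1.off = 21  [21]
3. n1.key = "vw"  ["vw"]
4. n2.tag = "vwux"  [D₀.key ++ D₀.lim]
5. n2.mk = false  [D₀.off > 21]
6. n3.wid = true  [terminal]
7. n2.fin = 4  [len(B.tag)]
8. n4.lim = "vwux"  [D₀.key ++ D₀.lim]
9. n4.off = 19  [D₀.off * 2 - 23]
10. n4.key = "vwux"  [D₀.key ++ D₀.lim]
11. n5.key = 21  [terminal]
12. n6.fin = false  [terminal]
13. n4.sig = 10  [e.key + D.off - 30]
14. n7.lim = "kvw"  ["k" ++ D₀.key]
15. n7.off = 12  [D₀.off + D₁.sig - 19]
16. n7.key = "xvw"  ["x" ++ D₀.key]
17. n8.key = 4  [terminal]
18. n7.sig = 5  [len(D.lim) + 2]
19. n1.sig = 22  [D₁.sig + D₀.off - 9]
20. n0.idx = -6  [D.sig * 2 - 50]
21. n0.ok = 21  [21]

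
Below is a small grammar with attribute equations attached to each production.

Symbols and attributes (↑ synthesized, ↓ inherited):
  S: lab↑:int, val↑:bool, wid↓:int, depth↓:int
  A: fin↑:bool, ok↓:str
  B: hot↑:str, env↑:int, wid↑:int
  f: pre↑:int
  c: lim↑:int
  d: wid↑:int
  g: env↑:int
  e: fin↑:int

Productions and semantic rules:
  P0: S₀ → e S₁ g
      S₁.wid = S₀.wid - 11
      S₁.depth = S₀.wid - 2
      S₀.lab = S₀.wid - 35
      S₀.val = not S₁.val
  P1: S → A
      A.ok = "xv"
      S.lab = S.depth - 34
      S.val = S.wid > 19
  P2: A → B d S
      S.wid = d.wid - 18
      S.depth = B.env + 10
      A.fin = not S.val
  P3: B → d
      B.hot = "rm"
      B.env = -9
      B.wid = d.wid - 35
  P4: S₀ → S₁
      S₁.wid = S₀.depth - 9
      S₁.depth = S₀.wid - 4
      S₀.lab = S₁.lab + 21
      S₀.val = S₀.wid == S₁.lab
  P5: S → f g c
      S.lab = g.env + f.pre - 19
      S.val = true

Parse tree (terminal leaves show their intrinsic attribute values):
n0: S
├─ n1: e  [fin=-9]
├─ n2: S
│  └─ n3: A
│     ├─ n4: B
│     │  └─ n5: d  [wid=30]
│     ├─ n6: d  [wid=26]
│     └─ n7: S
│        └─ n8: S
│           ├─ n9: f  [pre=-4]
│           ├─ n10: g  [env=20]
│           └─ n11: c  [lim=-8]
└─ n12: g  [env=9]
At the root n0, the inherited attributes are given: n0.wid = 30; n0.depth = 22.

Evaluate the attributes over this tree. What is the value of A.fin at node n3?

1. n0.wid = 30  [given at root]
2. n0.depth = 22  [given at root]
3. n1.fin = -9  [terminal]
4. n2.wid = 19  [S₀.wid - 11]
5. n2.depth = 28  [S₀.wid - 2]
6. n3.ok = "xv"  ["xv"]
7. n5.wid = 30  [terminal]
8. n4.hot = "rm"  ["rm"]
9. n4.env = -9  [-9]
10. n4.wid = -5  [d.wid - 35]
11. n6.wid = 26  [terminal]
12. n7.wid = 8  [d.wid - 18]
13. n7.depth = 1  [B.env + 10]
14. n8.wid = -8  [S₀.depth - 9]
15. n8.depth = 4  [S₀.wid - 4]
16. n9.pre = -4  [terminal]
17. n10.env = 20  [terminal]
18. n11.lim = -8  [terminal]
19. n8.lab = -3  [g.env + f.pre - 19]
20. n8.val = true  [true]
21. n7.lab = 18  [S₁.lab + 21]
22. n7.val = false  [S₀.wid == S₁.lab]
23. n3.fin = true  [not S.val]
24. n2.lab = -6  [S.depth - 34]
25. n2.val = false  [S.wid > 19]
26. n12.env = 9  [terminal]
27. n0.lab = -5  [S₀.wid - 35]
28. n0.val = true  [not S₁.val]

true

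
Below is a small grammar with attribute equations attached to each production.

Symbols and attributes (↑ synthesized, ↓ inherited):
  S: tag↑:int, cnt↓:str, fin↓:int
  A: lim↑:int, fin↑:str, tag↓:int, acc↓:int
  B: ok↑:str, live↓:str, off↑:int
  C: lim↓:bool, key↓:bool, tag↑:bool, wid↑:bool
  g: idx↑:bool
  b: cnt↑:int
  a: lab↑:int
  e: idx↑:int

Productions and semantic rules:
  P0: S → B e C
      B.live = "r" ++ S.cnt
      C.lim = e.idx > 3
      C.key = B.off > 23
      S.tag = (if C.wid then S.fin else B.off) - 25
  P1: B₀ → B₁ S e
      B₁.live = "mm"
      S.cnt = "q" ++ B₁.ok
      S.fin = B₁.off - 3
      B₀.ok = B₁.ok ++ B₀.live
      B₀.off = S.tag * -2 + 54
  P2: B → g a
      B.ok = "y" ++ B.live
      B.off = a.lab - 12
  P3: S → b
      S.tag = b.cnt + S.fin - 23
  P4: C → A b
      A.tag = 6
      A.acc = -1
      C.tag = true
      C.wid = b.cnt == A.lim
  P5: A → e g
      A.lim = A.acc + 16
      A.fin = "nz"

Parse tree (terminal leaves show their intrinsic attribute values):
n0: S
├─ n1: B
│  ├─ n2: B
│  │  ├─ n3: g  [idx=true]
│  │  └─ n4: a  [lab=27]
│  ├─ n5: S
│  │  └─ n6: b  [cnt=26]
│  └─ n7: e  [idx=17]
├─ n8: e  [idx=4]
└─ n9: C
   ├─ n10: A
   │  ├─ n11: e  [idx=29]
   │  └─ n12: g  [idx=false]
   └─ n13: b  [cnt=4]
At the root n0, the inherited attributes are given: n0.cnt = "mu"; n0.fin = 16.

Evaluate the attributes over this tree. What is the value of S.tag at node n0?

1. n0.cnt = "mu"  [given at root]
2. n0.fin = 16  [given at root]
3. n1.live = "rmu"  ["r" ++ S.cnt]
4. n2.live = "mm"  ["mm"]
5. n3.idx = true  [terminal]
6. n4.lab = 27  [terminal]
7. n2.ok = "ymm"  ["y" ++ B.live]
8. n2.off = 15  [a.lab - 12]
9. n5.cnt = "qymm"  ["q" ++ B₁.ok]
10. n5.fin = 12  [B₁.off - 3]
11. n6.cnt = 26  [terminal]
12. n5.tag = 15  [b.cnt + S.fin - 23]
13. n7.idx = 17  [terminal]
14. n1.ok = "ymmrmu"  [B₁.ok ++ B₀.live]
15. n1.off = 24  [S.tag * -2 + 54]
16. n8.idx = 4  [terminal]
17. n9.lim = true  [e.idx > 3]
18. n9.key = true  [B.off > 23]
19. n10.tag = 6  [6]
20. n10.acc = -1  [-1]
21. n11.idx = 29  [terminal]
22. n12.idx = false  [terminal]
23. n10.lim = 15  [A.acc + 16]
24. n10.fin = "nz"  ["nz"]
25. n13.cnt = 4  [terminal]
26. n9.tag = true  [true]
27. n9.wid = false  [b.cnt == A.lim]
28. n0.tag = -1  [(if C.wid then S.fin else B.off) - 25]

-1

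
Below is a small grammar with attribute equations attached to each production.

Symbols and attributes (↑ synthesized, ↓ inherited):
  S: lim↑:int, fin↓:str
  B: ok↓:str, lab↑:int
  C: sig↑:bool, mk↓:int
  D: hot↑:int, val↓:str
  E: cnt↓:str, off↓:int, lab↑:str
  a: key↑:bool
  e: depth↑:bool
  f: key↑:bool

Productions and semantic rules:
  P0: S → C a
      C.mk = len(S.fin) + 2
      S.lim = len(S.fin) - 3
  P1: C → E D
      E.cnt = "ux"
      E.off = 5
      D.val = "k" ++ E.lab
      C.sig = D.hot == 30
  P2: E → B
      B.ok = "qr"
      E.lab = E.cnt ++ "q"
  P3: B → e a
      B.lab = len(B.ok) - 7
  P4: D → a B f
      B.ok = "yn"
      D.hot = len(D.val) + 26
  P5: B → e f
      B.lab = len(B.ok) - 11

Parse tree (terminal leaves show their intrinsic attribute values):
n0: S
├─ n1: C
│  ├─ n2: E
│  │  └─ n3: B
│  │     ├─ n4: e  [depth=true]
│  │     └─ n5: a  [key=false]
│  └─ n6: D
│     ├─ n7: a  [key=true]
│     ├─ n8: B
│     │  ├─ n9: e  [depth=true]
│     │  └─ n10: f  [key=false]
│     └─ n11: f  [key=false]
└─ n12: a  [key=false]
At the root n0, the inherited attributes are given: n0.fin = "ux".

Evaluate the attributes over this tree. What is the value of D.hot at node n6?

1. n0.fin = "ux"  [given at root]
2. n1.mk = 4  [len(S.fin) + 2]
3. n2.cnt = "ux"  ["ux"]
4. n2.off = 5  [5]
5. n3.ok = "qr"  ["qr"]
6. n4.depth = true  [terminal]
7. n5.key = false  [terminal]
8. n3.lab = -5  [len(B.ok) - 7]
9. n2.lab = "uxq"  [E.cnt ++ "q"]
10. n6.val = "kuxq"  ["k" ++ E.lab]
11. n7.key = true  [terminal]
12. n8.ok = "yn"  ["yn"]
13. n9.depth = true  [terminal]
14. n10.key = false  [terminal]
15. n8.lab = -9  [len(B.ok) - 11]
16. n11.key = false  [terminal]
17. n6.hot = 30  [len(D.val) + 26]
18. n1.sig = true  [D.hot == 30]
19. n12.key = false  [terminal]
20. n0.lim = -1  [len(S.fin) - 3]

30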